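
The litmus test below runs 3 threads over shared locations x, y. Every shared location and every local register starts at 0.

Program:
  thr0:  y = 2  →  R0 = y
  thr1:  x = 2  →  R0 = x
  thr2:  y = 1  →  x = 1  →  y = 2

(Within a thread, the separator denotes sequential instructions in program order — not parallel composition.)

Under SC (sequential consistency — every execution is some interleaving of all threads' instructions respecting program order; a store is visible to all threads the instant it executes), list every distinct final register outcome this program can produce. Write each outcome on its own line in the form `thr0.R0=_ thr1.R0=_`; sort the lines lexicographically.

thr0.R0=1 thr1.R0=1
thr0.R0=1 thr1.R0=2
thr0.R0=2 thr1.R0=1
thr0.R0=2 thr1.R0=2

outcome vector order: (thr0.R0,thr1.R0)
|SC outcomes| = 4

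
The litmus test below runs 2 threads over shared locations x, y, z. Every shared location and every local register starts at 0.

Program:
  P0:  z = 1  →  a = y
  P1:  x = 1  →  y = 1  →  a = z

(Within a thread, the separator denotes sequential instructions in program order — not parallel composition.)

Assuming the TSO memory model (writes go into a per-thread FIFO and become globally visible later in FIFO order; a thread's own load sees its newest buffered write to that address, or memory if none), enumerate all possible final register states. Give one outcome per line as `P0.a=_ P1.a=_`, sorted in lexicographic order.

outcome vector order: (P0.a,P1.a)
|TSO outcomes| = 4

P0.a=0 P1.a=0
P0.a=0 P1.a=1
P0.a=1 P1.a=0
P0.a=1 P1.a=1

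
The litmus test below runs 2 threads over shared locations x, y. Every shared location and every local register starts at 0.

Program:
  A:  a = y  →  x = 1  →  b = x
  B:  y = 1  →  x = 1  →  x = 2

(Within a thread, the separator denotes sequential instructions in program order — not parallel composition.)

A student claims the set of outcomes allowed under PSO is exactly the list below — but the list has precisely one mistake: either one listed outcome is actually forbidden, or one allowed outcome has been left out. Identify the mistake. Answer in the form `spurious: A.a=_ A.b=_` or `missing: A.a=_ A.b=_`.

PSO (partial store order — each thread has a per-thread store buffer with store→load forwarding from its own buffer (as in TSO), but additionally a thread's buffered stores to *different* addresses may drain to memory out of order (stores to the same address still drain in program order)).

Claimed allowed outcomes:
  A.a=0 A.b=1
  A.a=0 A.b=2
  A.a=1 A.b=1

missing: A.a=1 A.b=2

outcome vector order: (A.a,A.b)
PSO (4): (0,1); (0,2); (1,1); (1,2)
PSO∖claimed = {(1,2)}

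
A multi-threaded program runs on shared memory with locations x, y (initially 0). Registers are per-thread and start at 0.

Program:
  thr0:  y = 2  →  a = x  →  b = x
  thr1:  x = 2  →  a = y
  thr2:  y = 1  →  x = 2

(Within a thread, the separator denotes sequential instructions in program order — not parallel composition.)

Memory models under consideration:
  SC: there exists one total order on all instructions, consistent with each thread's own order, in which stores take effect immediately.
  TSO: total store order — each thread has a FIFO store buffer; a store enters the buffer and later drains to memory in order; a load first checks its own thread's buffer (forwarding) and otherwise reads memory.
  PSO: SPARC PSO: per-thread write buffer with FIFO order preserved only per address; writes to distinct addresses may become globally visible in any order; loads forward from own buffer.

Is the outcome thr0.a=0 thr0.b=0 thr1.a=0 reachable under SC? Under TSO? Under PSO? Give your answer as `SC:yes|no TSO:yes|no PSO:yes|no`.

outcome vector order: (thr0.a,thr0.b,thr1.a)
SC (7): 001; 002; 021; 022; 220; 221; 222
TSO (9): 000; 001; 002; 020; 021; 022; 220; 221; 222
PSO (9): 000; 001; 002; 020; 021; 022; 220; 221; 222
target 000 ∈ {TSO,PSO}

SC:no TSO:yes PSO:yes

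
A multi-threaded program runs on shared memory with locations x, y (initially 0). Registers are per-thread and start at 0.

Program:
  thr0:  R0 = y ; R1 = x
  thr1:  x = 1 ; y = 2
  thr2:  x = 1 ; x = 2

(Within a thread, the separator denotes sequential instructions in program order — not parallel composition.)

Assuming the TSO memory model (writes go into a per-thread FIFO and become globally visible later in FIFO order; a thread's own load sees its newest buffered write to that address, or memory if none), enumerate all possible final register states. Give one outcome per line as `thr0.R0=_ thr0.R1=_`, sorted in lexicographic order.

outcome vector order: (thr0.R0,thr0.R1)
|TSO outcomes| = 5

thr0.R0=0 thr0.R1=0
thr0.R0=0 thr0.R1=1
thr0.R0=0 thr0.R1=2
thr0.R0=2 thr0.R1=1
thr0.R0=2 thr0.R1=2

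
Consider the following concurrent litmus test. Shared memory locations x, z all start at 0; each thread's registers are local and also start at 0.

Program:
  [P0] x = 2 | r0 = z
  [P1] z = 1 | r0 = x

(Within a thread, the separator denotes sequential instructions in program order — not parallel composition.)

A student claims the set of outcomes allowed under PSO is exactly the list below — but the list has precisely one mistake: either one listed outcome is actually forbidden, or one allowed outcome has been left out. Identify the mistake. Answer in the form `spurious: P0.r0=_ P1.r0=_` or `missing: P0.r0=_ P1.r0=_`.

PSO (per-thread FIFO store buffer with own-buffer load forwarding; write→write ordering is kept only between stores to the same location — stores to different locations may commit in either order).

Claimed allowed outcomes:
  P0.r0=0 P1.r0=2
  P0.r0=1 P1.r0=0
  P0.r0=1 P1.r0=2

outcome vector order: (P0.r0,P1.r0)
[PSO] allowed = {(0,0); (0,2); (1,0); (1,2)}
PSO∖claimed = {(0,0)}

missing: P0.r0=0 P1.r0=0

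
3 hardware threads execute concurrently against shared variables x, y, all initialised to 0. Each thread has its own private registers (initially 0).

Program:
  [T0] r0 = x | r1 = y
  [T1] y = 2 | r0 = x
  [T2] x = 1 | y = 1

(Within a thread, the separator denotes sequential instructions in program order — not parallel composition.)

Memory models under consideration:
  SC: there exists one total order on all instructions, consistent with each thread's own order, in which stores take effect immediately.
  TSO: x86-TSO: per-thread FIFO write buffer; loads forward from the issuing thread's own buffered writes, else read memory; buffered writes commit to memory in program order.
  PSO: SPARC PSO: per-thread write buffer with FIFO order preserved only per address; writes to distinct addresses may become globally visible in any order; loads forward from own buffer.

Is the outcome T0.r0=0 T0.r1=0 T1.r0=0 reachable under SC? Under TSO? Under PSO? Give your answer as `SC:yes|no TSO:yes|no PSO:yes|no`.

SC:yes TSO:yes PSO:yes

outcome vector order: (T0.r0,T0.r1,T1.r0)
SC: 11 outcomes — {000; 001; 010; 011; 020; 021; 101; 110; 111; 120; 121}
TSO: 12 outcomes — {000; 001; 010; 011; 020; 021; 100; 101; 110; 111; 120; 121}
PSO: 12 outcomes — {000; 001; 010; 011; 020; 021; 100; 101; 110; 111; 120; 121}
target 000 ∈ {SC,TSO,PSO}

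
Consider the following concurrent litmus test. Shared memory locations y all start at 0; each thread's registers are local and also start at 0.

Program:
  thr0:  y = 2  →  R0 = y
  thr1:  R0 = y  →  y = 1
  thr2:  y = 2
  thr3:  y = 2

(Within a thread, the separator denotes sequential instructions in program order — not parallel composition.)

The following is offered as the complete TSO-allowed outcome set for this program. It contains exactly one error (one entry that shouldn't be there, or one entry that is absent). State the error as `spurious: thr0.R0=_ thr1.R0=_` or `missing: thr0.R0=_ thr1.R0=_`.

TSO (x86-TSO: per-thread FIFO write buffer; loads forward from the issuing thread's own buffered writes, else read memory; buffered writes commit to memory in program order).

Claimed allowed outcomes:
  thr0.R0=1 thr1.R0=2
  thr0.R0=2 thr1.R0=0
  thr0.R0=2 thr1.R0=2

missing: thr0.R0=1 thr1.R0=0

outcome vector order: (thr0.R0,thr1.R0)
under TSO → <1 0>, <1 2>, <2 0>, <2 2>
TSO∖claimed = {<1 0>}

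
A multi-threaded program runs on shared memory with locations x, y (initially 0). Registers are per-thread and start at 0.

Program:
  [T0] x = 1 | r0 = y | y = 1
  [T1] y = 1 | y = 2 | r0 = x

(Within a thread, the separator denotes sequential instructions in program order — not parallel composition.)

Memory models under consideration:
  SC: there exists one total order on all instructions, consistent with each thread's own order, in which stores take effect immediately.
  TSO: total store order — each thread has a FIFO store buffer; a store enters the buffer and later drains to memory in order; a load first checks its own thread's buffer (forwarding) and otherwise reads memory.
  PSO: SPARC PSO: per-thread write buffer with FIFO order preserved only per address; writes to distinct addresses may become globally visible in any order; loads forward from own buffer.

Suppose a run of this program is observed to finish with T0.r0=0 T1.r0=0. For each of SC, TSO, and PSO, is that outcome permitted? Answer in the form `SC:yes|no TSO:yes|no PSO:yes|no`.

outcome vector order: (T0.r0,T1.r0)
SC: 4 outcomes — {<0 1>, <1 1>, <2 0>, <2 1>}
TSO: 6 outcomes — {<0 0>, <0 1>, <1 0>, <1 1>, <2 0>, <2 1>}
PSO: 6 outcomes — {<0 0>, <0 1>, <1 0>, <1 1>, <2 0>, <2 1>}
target <0 0> ∈ {TSO,PSO}

SC:no TSO:yes PSO:yes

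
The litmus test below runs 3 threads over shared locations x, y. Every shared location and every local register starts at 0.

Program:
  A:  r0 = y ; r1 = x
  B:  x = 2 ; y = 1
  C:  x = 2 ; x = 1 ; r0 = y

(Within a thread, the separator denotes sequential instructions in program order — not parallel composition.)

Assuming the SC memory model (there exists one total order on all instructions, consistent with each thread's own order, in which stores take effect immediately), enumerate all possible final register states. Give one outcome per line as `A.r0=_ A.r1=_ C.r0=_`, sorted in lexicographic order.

outcome vector order: (A.r0,A.r1,C.r0)
|SC outcomes| = 10

A.r0=0 A.r1=0 C.r0=0
A.r0=0 A.r1=0 C.r0=1
A.r0=0 A.r1=1 C.r0=0
A.r0=0 A.r1=1 C.r0=1
A.r0=0 A.r1=2 C.r0=0
A.r0=0 A.r1=2 C.r0=1
A.r0=1 A.r1=1 C.r0=0
A.r0=1 A.r1=1 C.r0=1
A.r0=1 A.r1=2 C.r0=0
A.r0=1 A.r1=2 C.r0=1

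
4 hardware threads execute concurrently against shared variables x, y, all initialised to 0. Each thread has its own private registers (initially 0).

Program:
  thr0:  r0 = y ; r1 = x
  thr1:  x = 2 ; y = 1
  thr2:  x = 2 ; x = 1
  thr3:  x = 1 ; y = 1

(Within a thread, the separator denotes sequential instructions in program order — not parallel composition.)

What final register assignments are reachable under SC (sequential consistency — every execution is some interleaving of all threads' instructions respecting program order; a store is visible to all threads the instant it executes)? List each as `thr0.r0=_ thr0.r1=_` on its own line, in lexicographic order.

outcome vector order: (thr0.r0,thr0.r1)
|SC outcomes| = 5

thr0.r0=0 thr0.r1=0
thr0.r0=0 thr0.r1=1
thr0.r0=0 thr0.r1=2
thr0.r0=1 thr0.r1=1
thr0.r0=1 thr0.r1=2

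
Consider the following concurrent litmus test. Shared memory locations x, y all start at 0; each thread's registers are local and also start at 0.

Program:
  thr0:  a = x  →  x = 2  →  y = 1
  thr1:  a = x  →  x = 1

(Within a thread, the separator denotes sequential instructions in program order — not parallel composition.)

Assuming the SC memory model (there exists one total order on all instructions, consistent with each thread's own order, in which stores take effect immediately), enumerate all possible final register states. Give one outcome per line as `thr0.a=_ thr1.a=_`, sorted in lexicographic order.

thr0.a=0 thr1.a=0
thr0.a=0 thr1.a=2
thr0.a=1 thr1.a=0

outcome vector order: (thr0.a,thr1.a)
|SC outcomes| = 3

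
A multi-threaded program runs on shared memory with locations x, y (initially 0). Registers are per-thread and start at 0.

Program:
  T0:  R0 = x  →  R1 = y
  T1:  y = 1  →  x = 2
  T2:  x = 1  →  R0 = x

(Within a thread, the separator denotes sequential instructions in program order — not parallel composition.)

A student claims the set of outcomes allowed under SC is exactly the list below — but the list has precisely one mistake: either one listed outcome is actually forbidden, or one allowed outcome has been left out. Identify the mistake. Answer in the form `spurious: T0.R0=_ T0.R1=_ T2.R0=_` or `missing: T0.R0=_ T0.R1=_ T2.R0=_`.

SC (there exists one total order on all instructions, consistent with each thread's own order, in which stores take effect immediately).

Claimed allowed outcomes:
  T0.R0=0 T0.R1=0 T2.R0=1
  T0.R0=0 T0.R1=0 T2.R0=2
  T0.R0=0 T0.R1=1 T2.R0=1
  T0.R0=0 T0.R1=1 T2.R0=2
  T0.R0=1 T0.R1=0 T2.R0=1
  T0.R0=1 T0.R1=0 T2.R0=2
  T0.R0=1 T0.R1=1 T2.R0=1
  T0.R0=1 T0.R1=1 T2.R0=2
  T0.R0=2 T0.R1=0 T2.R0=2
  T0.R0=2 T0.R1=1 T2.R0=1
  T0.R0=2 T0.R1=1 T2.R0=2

spurious: T0.R0=2 T0.R1=0 T2.R0=2

outcome vector order: (T0.R0,T0.R1,T2.R0)
SC: 10 outcomes — {(0,0,1) (0,0,2) (0,1,1) (0,1,2) (1,0,1) (1,0,2) (1,1,1) (1,1,2) (2,1,1) (2,1,2)}
claimed∖SC = {(2,0,2)}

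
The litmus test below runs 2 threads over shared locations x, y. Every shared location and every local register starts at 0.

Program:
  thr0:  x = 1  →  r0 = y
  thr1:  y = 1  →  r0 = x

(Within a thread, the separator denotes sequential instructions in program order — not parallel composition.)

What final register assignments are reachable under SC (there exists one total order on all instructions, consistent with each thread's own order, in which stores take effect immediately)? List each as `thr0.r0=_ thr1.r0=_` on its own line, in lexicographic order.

thr0.r0=0 thr1.r0=1
thr0.r0=1 thr1.r0=0
thr0.r0=1 thr1.r0=1

outcome vector order: (thr0.r0,thr1.r0)
|SC outcomes| = 3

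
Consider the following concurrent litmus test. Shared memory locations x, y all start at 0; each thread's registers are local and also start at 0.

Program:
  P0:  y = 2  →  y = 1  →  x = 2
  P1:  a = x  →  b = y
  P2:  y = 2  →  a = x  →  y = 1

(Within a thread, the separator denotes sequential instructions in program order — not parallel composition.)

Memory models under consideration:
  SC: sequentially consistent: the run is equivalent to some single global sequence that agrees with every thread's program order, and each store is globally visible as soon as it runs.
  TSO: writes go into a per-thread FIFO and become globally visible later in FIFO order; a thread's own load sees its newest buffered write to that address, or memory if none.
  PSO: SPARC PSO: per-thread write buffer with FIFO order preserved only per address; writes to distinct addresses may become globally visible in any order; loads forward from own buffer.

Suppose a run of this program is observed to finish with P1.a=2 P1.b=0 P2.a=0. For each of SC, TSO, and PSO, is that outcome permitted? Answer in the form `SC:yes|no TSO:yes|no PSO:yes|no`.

outcome vector order: (P1.a,P1.b,P2.a)
SC: 10 outcomes — {000; 002; 010; 012; 020; 022; 210; 212; 220; 222}
TSO: 10 outcomes — {000; 002; 010; 012; 020; 022; 210; 212; 220; 222}
PSO: 12 outcomes — {000; 002; 010; 012; 020; 022; 200; 202; 210; 212; 220; 222}
target 200 ∈ {PSO}

SC:no TSO:no PSO:yes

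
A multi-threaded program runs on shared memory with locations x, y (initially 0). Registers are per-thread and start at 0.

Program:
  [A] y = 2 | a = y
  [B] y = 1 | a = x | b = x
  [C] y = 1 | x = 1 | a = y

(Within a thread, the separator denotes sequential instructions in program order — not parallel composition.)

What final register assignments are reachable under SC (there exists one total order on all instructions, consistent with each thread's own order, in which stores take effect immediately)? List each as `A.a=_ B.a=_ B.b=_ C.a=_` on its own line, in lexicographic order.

A.a=1 B.a=0 B.b=0 C.a=1
A.a=1 B.a=0 B.b=1 C.a=1
A.a=1 B.a=1 B.b=1 C.a=1
A.a=1 B.a=1 B.b=1 C.a=2
A.a=2 B.a=0 B.b=0 C.a=1
A.a=2 B.a=0 B.b=0 C.a=2
A.a=2 B.a=0 B.b=1 C.a=1
A.a=2 B.a=0 B.b=1 C.a=2
A.a=2 B.a=1 B.b=1 C.a=1
A.a=2 B.a=1 B.b=1 C.a=2

outcome vector order: (A.a,B.a,B.b,C.a)
|SC outcomes| = 10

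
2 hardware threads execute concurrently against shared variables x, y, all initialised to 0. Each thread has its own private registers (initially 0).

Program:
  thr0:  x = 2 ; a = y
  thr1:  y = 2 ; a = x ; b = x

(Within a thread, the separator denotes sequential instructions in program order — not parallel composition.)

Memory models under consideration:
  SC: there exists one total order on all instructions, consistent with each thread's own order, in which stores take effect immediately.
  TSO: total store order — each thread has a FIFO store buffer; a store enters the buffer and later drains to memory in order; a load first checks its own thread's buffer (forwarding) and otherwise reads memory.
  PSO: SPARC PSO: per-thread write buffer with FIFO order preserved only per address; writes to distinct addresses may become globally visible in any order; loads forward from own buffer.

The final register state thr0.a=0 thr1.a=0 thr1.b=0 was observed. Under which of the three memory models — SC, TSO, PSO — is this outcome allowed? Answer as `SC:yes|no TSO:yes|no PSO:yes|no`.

outcome vector order: (thr0.a,thr1.a,thr1.b)
under SC → 0/2/2 2/0/0 2/0/2 2/2/2
under TSO → 0/0/0 0/0/2 0/2/2 2/0/0 2/0/2 2/2/2
under PSO → 0/0/0 0/0/2 0/2/2 2/0/0 2/0/2 2/2/2
target 0/0/0 ∈ {TSO,PSO}

SC:no TSO:yes PSO:yes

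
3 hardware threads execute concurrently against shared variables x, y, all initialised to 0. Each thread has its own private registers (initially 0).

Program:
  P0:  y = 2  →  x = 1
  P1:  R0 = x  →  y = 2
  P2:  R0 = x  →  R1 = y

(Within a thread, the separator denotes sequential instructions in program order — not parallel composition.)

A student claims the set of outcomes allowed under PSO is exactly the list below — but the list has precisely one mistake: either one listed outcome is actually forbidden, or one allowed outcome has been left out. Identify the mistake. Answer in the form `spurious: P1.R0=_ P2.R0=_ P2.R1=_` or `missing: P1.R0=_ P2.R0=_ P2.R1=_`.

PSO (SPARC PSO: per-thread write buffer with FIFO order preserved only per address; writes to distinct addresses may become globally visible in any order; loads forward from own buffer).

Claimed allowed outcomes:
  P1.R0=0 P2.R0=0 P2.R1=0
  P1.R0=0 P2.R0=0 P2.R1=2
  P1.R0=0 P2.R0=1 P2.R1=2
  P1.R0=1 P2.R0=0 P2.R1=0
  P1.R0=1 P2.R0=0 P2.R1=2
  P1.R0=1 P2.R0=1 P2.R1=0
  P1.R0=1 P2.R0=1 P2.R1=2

outcome vector order: (P1.R0,P2.R0,P2.R1)
[PSO] allowed = {000 002 010 012 100 102 110 112}
PSO∖claimed = {010}

missing: P1.R0=0 P2.R0=1 P2.R1=0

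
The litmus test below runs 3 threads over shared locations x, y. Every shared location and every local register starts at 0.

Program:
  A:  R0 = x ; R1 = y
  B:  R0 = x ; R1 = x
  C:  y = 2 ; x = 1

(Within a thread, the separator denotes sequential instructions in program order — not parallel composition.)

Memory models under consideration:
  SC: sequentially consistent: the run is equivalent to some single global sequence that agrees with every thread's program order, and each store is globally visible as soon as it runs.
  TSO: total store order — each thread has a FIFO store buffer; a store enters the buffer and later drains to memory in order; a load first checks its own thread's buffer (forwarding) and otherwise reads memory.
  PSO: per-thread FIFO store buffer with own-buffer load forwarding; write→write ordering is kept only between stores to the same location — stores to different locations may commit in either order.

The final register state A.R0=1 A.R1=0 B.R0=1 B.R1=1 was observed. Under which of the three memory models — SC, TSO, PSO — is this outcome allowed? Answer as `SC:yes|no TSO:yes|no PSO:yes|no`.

outcome vector order: (A.R0,A.R1,B.R0,B.R1)
under SC → (0,0,0,0), (0,0,0,1), (0,0,1,1), (0,2,0,0), (0,2,0,1), (0,2,1,1), (1,2,0,0), (1,2,0,1), (1,2,1,1)
under TSO → (0,0,0,0), (0,0,0,1), (0,0,1,1), (0,2,0,0), (0,2,0,1), (0,2,1,1), (1,2,0,0), (1,2,0,1), (1,2,1,1)
under PSO → (0,0,0,0), (0,0,0,1), (0,0,1,1), (0,2,0,0), (0,2,0,1), (0,2,1,1), (1,0,0,0), (1,0,0,1), (1,0,1,1), (1,2,0,0), (1,2,0,1), (1,2,1,1)
target (1,0,1,1) ∈ {PSO}

SC:no TSO:no PSO:yes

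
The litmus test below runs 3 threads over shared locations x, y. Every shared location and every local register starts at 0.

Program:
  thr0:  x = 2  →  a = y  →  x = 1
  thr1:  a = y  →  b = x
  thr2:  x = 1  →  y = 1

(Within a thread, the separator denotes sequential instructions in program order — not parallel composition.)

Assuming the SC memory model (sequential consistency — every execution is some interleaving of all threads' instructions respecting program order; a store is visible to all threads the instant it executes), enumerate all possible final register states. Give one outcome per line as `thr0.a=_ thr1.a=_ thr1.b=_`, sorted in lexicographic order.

thr0.a=0 thr1.a=0 thr1.b=0
thr0.a=0 thr1.a=0 thr1.b=1
thr0.a=0 thr1.a=0 thr1.b=2
thr0.a=0 thr1.a=1 thr1.b=1
thr0.a=0 thr1.a=1 thr1.b=2
thr0.a=1 thr1.a=0 thr1.b=0
thr0.a=1 thr1.a=0 thr1.b=1
thr0.a=1 thr1.a=0 thr1.b=2
thr0.a=1 thr1.a=1 thr1.b=1
thr0.a=1 thr1.a=1 thr1.b=2

outcome vector order: (thr0.a,thr1.a,thr1.b)
|SC outcomes| = 10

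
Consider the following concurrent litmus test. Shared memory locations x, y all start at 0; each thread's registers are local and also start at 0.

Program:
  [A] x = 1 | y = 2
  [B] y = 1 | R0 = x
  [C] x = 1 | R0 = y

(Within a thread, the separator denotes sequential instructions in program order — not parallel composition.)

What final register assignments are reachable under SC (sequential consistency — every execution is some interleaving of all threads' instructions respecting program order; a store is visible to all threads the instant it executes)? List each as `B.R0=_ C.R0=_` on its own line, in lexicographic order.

outcome vector order: (B.R0,C.R0)
|SC outcomes| = 5

B.R0=0 C.R0=1
B.R0=0 C.R0=2
B.R0=1 C.R0=0
B.R0=1 C.R0=1
B.R0=1 C.R0=2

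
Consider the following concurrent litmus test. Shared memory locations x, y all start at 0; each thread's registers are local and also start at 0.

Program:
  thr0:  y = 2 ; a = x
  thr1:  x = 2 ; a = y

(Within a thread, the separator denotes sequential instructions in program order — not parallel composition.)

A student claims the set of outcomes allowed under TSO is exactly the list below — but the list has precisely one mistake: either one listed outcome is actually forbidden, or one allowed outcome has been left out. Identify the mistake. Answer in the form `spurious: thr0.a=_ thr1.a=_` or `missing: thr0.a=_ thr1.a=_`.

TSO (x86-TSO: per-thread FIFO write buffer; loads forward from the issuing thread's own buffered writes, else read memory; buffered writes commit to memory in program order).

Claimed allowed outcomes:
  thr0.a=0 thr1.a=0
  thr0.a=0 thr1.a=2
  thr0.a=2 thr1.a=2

missing: thr0.a=2 thr1.a=0

outcome vector order: (thr0.a,thr1.a)
[TSO] allowed = {(0,0); (0,2); (2,0); (2,2)}
TSO∖claimed = {(2,0)}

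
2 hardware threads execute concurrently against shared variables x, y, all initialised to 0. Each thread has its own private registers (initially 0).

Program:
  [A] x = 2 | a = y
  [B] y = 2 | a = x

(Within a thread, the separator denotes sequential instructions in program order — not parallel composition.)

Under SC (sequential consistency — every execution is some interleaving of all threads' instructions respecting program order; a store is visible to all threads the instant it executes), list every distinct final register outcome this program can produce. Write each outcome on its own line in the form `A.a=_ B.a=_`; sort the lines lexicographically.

A.a=0 B.a=2
A.a=2 B.a=0
A.a=2 B.a=2

outcome vector order: (A.a,B.a)
|SC outcomes| = 3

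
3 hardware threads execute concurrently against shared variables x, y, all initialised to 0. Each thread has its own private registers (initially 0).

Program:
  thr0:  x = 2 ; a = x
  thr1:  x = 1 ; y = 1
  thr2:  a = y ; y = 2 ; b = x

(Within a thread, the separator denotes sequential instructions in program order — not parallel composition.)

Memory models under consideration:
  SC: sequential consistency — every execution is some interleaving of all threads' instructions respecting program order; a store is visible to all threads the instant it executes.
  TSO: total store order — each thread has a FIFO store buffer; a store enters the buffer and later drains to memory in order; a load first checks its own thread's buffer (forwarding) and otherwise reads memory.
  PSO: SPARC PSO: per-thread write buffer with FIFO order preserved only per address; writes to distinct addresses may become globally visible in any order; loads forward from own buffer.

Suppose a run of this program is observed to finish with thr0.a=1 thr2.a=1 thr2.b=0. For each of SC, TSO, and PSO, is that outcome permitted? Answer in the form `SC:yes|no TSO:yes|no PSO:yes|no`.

SC:no TSO:no PSO:yes

outcome vector order: (thr0.a,thr2.a,thr2.b)
SC: 9 outcomes — {100, 101, 102, 111, 200, 201, 202, 211, 212}
TSO: 9 outcomes — {100, 101, 102, 111, 200, 201, 202, 211, 212}
PSO: 12 outcomes — {100, 101, 102, 110, 111, 112, 200, 201, 202, 210, 211, 212}
target 110 ∈ {PSO}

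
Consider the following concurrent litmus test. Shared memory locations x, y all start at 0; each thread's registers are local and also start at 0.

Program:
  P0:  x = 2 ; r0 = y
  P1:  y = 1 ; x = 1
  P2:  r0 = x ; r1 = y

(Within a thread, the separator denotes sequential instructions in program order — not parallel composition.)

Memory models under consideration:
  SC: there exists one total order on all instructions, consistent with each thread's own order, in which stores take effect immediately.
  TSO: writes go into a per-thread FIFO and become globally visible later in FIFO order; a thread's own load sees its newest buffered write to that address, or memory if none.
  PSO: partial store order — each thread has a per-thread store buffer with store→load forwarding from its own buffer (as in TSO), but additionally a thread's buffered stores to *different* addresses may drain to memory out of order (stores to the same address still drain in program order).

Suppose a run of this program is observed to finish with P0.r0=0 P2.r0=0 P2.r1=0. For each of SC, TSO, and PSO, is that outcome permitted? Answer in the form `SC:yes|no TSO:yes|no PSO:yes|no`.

SC:yes TSO:yes PSO:yes

outcome vector order: (P0.r0,P2.r0,P2.r1)
under SC → 000; 001; 011; 020; 021; 100; 101; 111; 120; 121
under TSO → 000; 001; 011; 020; 021; 100; 101; 111; 120; 121
under PSO → 000; 001; 010; 011; 020; 021; 100; 101; 110; 111; 120; 121
target 000 ∈ {SC,TSO,PSO}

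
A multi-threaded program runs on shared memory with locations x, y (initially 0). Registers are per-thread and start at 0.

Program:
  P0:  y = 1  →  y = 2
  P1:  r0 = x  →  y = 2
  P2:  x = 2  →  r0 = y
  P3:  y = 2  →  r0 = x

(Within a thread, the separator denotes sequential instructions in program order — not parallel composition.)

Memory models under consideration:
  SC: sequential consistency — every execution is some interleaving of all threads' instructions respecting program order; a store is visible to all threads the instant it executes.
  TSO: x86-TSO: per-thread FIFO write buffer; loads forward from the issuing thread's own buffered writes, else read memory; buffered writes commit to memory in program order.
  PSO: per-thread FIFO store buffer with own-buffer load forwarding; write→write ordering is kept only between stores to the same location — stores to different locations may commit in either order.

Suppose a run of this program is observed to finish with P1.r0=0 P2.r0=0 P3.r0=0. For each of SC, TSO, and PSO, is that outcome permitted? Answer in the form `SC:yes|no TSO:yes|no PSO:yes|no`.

SC:no TSO:yes PSO:yes

outcome vector order: (P1.r0,P2.r0,P3.r0)
SC (10): 002, 010, 012, 020, 022, 202, 210, 212, 220, 222
TSO (12): 000, 002, 010, 012, 020, 022, 200, 202, 210, 212, 220, 222
PSO (12): 000, 002, 010, 012, 020, 022, 200, 202, 210, 212, 220, 222
target 000 ∈ {TSO,PSO}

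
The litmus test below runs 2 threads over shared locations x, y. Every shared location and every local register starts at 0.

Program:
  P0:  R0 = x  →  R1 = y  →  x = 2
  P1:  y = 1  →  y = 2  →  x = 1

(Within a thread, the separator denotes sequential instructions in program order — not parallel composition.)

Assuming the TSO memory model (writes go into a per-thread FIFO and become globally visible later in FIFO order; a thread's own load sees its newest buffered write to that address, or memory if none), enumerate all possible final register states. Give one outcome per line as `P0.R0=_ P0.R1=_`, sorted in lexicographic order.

outcome vector order: (P0.R0,P0.R1)
|TSO outcomes| = 4

P0.R0=0 P0.R1=0
P0.R0=0 P0.R1=1
P0.R0=0 P0.R1=2
P0.R0=1 P0.R1=2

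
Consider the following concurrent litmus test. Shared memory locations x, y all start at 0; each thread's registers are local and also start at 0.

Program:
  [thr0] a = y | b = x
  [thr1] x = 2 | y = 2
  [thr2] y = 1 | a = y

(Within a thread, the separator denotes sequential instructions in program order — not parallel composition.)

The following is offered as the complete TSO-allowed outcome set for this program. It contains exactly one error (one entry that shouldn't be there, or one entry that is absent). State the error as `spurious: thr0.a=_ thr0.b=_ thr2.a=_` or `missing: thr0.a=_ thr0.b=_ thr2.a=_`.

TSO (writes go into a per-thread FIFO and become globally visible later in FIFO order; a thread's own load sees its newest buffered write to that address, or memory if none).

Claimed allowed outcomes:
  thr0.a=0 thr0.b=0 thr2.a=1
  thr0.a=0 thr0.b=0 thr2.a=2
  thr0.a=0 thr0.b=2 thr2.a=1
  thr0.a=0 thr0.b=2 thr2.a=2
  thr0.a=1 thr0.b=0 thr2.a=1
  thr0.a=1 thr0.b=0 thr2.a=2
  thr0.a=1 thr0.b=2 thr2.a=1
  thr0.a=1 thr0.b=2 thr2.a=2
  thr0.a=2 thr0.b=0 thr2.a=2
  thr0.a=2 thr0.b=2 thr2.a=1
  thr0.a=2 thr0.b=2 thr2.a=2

spurious: thr0.a=2 thr0.b=0 thr2.a=2

outcome vector order: (thr0.a,thr0.b,thr2.a)
TSO: 10 outcomes — {0/0/1, 0/0/2, 0/2/1, 0/2/2, 1/0/1, 1/0/2, 1/2/1, 1/2/2, 2/2/1, 2/2/2}
claimed∖TSO = {2/0/2}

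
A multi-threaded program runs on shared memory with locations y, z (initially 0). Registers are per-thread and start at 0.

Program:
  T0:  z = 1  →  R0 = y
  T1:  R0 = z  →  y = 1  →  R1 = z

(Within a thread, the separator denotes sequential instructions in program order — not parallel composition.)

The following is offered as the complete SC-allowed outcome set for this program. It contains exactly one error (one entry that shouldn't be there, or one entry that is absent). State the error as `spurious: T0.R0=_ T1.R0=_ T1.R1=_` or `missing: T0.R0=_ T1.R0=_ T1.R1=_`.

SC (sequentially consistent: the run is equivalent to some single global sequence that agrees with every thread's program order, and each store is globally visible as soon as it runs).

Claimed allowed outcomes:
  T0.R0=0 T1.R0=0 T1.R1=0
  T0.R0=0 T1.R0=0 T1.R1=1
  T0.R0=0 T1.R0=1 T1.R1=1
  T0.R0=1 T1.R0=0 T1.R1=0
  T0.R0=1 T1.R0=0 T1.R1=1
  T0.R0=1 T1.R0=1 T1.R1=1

spurious: T0.R0=0 T1.R0=0 T1.R1=0

outcome vector order: (T0.R0,T1.R0,T1.R1)
SC (5): <0 0 1>, <0 1 1>, <1 0 0>, <1 0 1>, <1 1 1>
claimed∖SC = {<0 0 0>}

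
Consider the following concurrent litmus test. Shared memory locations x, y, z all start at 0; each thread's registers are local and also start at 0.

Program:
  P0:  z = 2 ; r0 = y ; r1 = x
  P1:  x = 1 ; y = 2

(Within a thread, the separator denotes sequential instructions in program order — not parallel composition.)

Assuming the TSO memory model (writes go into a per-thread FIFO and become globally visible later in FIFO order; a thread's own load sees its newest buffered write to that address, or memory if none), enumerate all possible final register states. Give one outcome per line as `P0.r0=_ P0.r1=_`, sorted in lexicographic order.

P0.r0=0 P0.r1=0
P0.r0=0 P0.r1=1
P0.r0=2 P0.r1=1

outcome vector order: (P0.r0,P0.r1)
|TSO outcomes| = 3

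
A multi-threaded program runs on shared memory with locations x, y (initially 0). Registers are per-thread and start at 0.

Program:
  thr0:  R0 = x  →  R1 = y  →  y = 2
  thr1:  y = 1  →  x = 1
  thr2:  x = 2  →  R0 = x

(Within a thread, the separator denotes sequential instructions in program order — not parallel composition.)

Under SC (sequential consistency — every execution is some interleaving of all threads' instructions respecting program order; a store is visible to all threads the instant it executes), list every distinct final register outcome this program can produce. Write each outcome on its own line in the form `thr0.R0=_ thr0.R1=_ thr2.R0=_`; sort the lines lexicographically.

outcome vector order: (thr0.R0,thr0.R1,thr2.R0)
|SC outcomes| = 10

thr0.R0=0 thr0.R1=0 thr2.R0=1
thr0.R0=0 thr0.R1=0 thr2.R0=2
thr0.R0=0 thr0.R1=1 thr2.R0=1
thr0.R0=0 thr0.R1=1 thr2.R0=2
thr0.R0=1 thr0.R1=1 thr2.R0=1
thr0.R0=1 thr0.R1=1 thr2.R0=2
thr0.R0=2 thr0.R1=0 thr2.R0=1
thr0.R0=2 thr0.R1=0 thr2.R0=2
thr0.R0=2 thr0.R1=1 thr2.R0=1
thr0.R0=2 thr0.R1=1 thr2.R0=2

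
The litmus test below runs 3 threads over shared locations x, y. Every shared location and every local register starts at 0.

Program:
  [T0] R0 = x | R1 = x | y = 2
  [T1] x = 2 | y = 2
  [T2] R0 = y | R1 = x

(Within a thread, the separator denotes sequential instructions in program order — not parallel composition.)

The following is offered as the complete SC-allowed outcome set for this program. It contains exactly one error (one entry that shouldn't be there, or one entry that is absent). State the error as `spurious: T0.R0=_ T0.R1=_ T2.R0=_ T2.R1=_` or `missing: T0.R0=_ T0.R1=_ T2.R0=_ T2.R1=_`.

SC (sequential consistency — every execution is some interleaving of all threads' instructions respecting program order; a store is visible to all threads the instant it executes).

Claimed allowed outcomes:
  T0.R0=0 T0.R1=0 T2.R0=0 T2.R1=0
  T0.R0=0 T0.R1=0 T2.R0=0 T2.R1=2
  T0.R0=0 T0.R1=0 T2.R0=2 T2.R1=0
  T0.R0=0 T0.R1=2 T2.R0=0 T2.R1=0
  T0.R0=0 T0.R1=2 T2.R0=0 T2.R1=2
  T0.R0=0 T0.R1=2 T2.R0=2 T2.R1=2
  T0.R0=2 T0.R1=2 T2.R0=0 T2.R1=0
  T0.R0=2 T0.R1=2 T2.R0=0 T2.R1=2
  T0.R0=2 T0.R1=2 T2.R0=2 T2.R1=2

missing: T0.R0=0 T0.R1=0 T2.R0=2 T2.R1=2

outcome vector order: (T0.R0,T0.R1,T2.R0,T2.R1)
SC: 10 outcomes — {(0,0,0,0) (0,0,0,2) (0,0,2,0) (0,0,2,2) (0,2,0,0) (0,2,0,2) (0,2,2,2) (2,2,0,0) (2,2,0,2) (2,2,2,2)}
SC∖claimed = {(0,0,2,2)}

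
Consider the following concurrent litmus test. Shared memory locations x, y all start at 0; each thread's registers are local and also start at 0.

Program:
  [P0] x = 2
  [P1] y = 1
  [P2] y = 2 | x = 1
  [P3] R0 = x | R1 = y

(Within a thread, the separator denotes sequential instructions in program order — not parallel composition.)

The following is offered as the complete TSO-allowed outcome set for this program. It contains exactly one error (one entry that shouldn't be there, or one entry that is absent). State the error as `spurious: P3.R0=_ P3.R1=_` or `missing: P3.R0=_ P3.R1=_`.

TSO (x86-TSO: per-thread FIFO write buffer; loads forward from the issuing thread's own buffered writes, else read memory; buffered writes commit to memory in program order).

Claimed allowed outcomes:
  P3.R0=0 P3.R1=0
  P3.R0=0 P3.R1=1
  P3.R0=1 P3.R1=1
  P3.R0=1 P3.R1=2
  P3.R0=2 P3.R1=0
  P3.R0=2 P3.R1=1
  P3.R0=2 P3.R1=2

outcome vector order: (P3.R0,P3.R1)
TSO (8): <0 0>, <0 1>, <0 2>, <1 1>, <1 2>, <2 0>, <2 1>, <2 2>
TSO∖claimed = {<0 2>}

missing: P3.R0=0 P3.R1=2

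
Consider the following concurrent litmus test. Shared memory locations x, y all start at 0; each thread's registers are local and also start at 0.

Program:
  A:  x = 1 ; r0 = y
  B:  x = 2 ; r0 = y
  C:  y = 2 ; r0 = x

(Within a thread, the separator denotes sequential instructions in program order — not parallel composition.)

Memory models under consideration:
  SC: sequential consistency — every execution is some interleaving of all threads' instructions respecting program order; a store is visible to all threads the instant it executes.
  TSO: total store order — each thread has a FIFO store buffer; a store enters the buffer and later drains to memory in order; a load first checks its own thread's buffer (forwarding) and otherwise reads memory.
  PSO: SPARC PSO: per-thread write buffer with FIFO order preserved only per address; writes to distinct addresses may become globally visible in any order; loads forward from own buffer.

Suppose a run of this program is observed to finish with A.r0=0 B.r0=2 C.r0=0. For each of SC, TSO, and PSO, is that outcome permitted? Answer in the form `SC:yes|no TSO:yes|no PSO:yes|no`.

outcome vector order: (A.r0,B.r0,C.r0)
[SC] allowed = {001 002 021 022 201 202 220 221 222}
[TSO] allowed = {000 001 002 020 021 022 200 201 202 220 221 222}
[PSO] allowed = {000 001 002 020 021 022 200 201 202 220 221 222}
target 020 ∈ {TSO,PSO}

SC:no TSO:yes PSO:yes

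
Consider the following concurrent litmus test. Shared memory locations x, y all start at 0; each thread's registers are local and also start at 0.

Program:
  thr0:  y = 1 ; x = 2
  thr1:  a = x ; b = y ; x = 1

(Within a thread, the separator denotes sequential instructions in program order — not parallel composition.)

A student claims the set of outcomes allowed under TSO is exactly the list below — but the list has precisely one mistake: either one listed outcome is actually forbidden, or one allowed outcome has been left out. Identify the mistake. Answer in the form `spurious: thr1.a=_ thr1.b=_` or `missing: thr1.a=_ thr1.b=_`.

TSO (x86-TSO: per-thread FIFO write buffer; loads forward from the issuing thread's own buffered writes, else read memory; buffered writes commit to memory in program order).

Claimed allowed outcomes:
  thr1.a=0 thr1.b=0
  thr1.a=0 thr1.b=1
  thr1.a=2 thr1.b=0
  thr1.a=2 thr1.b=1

outcome vector order: (thr1.a,thr1.b)
TSO (3): <0 0>, <0 1>, <2 1>
claimed∖TSO = {<2 0>}

spurious: thr1.a=2 thr1.b=0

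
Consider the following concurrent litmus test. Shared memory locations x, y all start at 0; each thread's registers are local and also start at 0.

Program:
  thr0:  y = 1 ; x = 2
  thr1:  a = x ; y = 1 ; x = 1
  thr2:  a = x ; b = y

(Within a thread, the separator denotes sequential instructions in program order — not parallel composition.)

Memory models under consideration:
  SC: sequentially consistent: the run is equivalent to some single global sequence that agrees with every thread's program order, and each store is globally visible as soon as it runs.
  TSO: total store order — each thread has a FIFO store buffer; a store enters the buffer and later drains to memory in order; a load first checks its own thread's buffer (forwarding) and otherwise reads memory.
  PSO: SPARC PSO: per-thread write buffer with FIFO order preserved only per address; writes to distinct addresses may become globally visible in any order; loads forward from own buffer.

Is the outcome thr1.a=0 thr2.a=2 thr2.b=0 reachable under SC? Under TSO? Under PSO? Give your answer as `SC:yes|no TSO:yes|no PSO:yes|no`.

SC:no TSO:no PSO:yes

outcome vector order: (thr1.a,thr2.a,thr2.b)
SC (8): <0 0 0> <0 0 1> <0 1 1> <0 2 1> <2 0 0> <2 0 1> <2 1 1> <2 2 1>
TSO (8): <0 0 0> <0 0 1> <0 1 1> <0 2 1> <2 0 0> <2 0 1> <2 1 1> <2 2 1>
PSO (12): <0 0 0> <0 0 1> <0 1 0> <0 1 1> <0 2 0> <0 2 1> <2 0 0> <2 0 1> <2 1 0> <2 1 1> <2 2 0> <2 2 1>
target <0 2 0> ∈ {PSO}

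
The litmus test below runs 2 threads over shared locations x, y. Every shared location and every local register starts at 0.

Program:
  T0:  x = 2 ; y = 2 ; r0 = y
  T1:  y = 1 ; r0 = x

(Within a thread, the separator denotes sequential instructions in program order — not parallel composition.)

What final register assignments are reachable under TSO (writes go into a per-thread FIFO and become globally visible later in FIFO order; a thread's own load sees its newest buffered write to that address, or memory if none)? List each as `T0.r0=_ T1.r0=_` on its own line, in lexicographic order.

T0.r0=1 T1.r0=0
T0.r0=1 T1.r0=2
T0.r0=2 T1.r0=0
T0.r0=2 T1.r0=2

outcome vector order: (T0.r0,T1.r0)
|TSO outcomes| = 4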